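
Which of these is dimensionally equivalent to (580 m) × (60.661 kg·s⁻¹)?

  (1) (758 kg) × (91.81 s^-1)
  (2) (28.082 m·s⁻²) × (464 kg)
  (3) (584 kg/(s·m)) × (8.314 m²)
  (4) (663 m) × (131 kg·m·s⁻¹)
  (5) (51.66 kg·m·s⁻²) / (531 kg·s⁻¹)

(3)

Reference: [m] · [kg·s⁻¹] = kg·m·s⁻¹.
Each option:
  (1) [kg] · [s⁻¹] = kg·s⁻¹
  (2) [m·s⁻²] · [kg] = kg·m·s⁻²
  (3) [kg·m⁻¹·s⁻¹] · [m²] = kg·m·s⁻¹  ← same
  (4) [m] · [kg·m·s⁻¹] = kg·m²·s⁻¹
  (5) [kg·m·s⁻²] / [kg·s⁻¹] = m·s⁻¹
Only (3) matches kg·m·s⁻¹.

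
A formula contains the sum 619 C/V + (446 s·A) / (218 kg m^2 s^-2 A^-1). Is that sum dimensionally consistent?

No

Reduce each to base SI dimensions:
  619 C/V:  C·V⁻¹ = s·A·(J·C⁻¹)⁻¹ = kg⁻¹·m⁻²·s⁴·A²
  (446 s·A) / (218 kg m^2 s^-2 A^-1):  [s·A] / [kg·m²·s⁻²·A⁻¹] = kg⁻¹·m⁻²·s³·A²
kg⁻¹·m⁻²·s⁴·A² ≠ kg⁻¹·m⁻²·s³·A², so they cannot be added.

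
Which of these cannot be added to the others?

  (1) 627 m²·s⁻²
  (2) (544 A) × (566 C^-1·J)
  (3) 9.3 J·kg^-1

(2)

In SI base units:
  (1) m²·s⁻²
  (2) [A] · [kg·m²·s⁻³·A⁻¹] = kg·m²·s⁻³
  (3) J·kg⁻¹ = N·m·kg⁻¹ = m²·s⁻²
All reduce to m²·s⁻² except (2), which is kg·m²·s⁻³.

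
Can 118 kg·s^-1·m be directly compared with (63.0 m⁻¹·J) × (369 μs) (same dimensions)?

Expand each in SI base units:
  118 kg·s^-1·m:  kg·m·s⁻¹
  (63.0 m⁻¹·J) × (369 μs):  [kg·m·s⁻²] · [s] = kg·m·s⁻¹
Both are kg·m·s⁻¹, so they have the same dimensions and can be added.

Yes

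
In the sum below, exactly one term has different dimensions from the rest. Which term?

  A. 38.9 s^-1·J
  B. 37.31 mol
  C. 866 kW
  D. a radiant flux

Expand each in SI base units:
  A. J·s⁻¹ = N·m·s⁻¹ = kg·m²·s⁻³
  B. mol
  C. W = J·s⁻¹ = kg·m²·s⁻³
  D. [radiant flux] = kg·m²·s⁻³
All reduce to kg·m²·s⁻³ except B., which is mol.

B.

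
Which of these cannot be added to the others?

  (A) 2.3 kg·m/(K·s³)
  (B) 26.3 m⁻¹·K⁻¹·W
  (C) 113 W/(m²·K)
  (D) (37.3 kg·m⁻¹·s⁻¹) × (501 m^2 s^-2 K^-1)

(C)

Dimensions:
  (A) kg·m·s⁻³·K⁻¹
  (B) W·m⁻¹·K⁻¹ = J·s⁻¹·m⁻¹·K⁻¹ = kg·m·s⁻³·K⁻¹
  (C) W·m⁻²·K⁻¹ = J·s⁻¹·m⁻²·K⁻¹ = kg·s⁻³·K⁻¹
  (D) [kg·m⁻¹·s⁻¹] · [m²·s⁻²·K⁻¹] = kg·m·s⁻³·K⁻¹
All reduce to kg·m·s⁻³·K⁻¹ except (C), which is kg·s⁻³·K⁻¹.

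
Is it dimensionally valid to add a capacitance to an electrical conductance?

Dimensions:
  a capacitance:  [capacitance] = kg⁻¹·m⁻²·s⁴·A²
  an electrical conductance:  [electrical conductance] = kg⁻¹·m⁻²·s³·A²
kg⁻¹·m⁻²·s⁴·A² ≠ kg⁻¹·m⁻²·s³·A², so they cannot be added.

No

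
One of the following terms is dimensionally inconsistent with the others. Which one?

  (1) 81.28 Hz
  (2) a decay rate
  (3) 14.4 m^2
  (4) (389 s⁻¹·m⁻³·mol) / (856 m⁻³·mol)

In SI base units:
  (1) Hz = s⁻¹
  (2) [decay rate] = s⁻¹
  (3) m²
  (4) [m⁻³·s⁻¹·mol] / [m⁻³·mol] = s⁻¹
All reduce to s⁻¹ except (3), which is m².

(3)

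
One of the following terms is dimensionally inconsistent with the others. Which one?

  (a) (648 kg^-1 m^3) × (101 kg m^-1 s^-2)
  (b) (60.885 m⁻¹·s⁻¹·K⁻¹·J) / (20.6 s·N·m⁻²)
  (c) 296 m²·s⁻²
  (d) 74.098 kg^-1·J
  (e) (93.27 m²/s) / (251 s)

(b)

Reduce each to base SI dimensions:
  (a) [kg⁻¹·m³] · [kg·m⁻¹·s⁻²] = m²·s⁻²
  (b) [kg·m·s⁻³·K⁻¹] / [kg·m⁻¹·s⁻¹] = m²·s⁻²·K⁻¹
  (c) m²·s⁻²
  (d) J·kg⁻¹ = N·m·kg⁻¹ = m²·s⁻²
  (e) [m²·s⁻¹] / [s] = m²·s⁻²
All reduce to m²·s⁻² except (b), which is m²·s⁻²·K⁻¹.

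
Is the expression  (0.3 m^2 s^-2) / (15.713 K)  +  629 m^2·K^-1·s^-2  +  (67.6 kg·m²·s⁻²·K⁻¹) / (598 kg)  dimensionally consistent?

Dimensions:
  (0.3 m^2 s^-2) / (15.713 K):  [m²·s⁻²] / [K] = m²·s⁻²·K⁻¹
  629 m^2·K^-1·s^-2:  m²·s⁻²·K⁻¹
  (67.6 kg·m²·s⁻²·K⁻¹) / (598 kg):  [kg·m²·s⁻²·K⁻¹] / [kg] = m²·s⁻²·K⁻¹
Every term reduces to m²·s⁻²·K⁻¹.

Yes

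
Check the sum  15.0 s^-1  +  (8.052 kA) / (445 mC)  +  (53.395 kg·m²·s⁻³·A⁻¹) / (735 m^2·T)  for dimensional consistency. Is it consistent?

Yes

Dimensions:
  15.0 s^-1:  s⁻¹
  (8.052 kA) / (445 mC):  [A] / [s·A] = s⁻¹
  (53.395 kg·m²·s⁻³·A⁻¹) / (735 m^2·T):  [kg·m²·s⁻³·A⁻¹] / [kg·m²·s⁻²·A⁻¹] = s⁻¹
Every term reduces to s⁻¹.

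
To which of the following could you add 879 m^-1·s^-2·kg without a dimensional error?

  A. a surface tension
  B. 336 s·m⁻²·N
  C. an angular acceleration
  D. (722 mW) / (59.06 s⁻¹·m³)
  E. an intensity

Reference: kg·m⁻¹·s⁻².
Each option:
  A. [surface tension] = kg·s⁻²
  B. N·s·m⁻² = kg·m·s⁻²·s·m⁻² = kg·m⁻¹·s⁻¹
  C. [angular acceleration] = s⁻²
  D. [kg·m²·s⁻³] / [m³·s⁻¹] = kg·m⁻¹·s⁻²  ← same
  E. [intensity] = kg·s⁻³
Only D. matches kg·m⁻¹·s⁻².

D.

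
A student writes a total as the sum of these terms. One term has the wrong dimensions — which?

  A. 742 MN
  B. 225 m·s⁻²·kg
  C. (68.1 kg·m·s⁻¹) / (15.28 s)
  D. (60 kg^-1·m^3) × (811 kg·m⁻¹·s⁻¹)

Reduce each to base SI dimensions:
  A. N = kg·m·s⁻²
  B. kg·m·s⁻²
  C. [kg·m·s⁻¹] / [s] = kg·m·s⁻²
  D. [kg⁻¹·m³] · [kg·m⁻¹·s⁻¹] = m²·s⁻¹
All reduce to kg·m·s⁻² except D., which is m²·s⁻¹.

D.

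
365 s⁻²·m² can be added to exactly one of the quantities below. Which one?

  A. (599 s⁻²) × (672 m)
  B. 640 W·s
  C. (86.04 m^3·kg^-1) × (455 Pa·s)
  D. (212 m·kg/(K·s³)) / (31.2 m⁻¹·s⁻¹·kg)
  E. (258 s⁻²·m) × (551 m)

Reference: m²·s⁻².
Each option:
  A. [s⁻²] · [m] = m·s⁻²
  B. W·s = J·s⁻¹·s = kg·m²·s⁻²
  C. [kg⁻¹·m³] · [kg·m⁻¹·s⁻¹] = m²·s⁻¹
  D. [kg·m·s⁻³·K⁻¹] / [kg·m⁻¹·s⁻¹] = m²·s⁻²·K⁻¹
  E. [m·s⁻²] · [m] = m²·s⁻²  ← same
Only E. matches m²·s⁻².

E.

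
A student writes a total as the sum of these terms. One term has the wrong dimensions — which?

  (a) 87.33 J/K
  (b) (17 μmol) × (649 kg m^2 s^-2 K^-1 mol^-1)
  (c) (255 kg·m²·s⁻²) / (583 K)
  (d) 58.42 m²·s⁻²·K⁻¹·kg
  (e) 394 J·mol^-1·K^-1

(e)

Reduce each to base SI dimensions:
  (a) J·K⁻¹ = N·m·K⁻¹ = kg·m²·s⁻²·K⁻¹
  (b) [mol] · [kg·m²·s⁻²·K⁻¹·mol⁻¹] = kg·m²·s⁻²·K⁻¹
  (c) [kg·m²·s⁻²] / [K] = kg·m²·s⁻²·K⁻¹
  (d) kg·m²·s⁻²·K⁻¹
  (e) J·mol⁻¹·K⁻¹ = N·m·mol⁻¹·K⁻¹ = kg·m²·s⁻²·K⁻¹·mol⁻¹
All reduce to kg·m²·s⁻²·K⁻¹ except (e), which is kg·m²·s⁻²·K⁻¹·mol⁻¹.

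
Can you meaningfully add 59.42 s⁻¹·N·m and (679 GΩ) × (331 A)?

Work out the base dimensions of each:
  59.42 s⁻¹·N·m:  N·m·s⁻¹ = kg·m·s⁻²·m·s⁻¹ = kg·m²·s⁻³
  (679 GΩ) × (331 A):  [kg·m²·s⁻³·A⁻²] · [A] = kg·m²·s⁻³·A⁻¹
kg·m²·s⁻³ ≠ kg·m²·s⁻³·A⁻¹, so they cannot be added.

No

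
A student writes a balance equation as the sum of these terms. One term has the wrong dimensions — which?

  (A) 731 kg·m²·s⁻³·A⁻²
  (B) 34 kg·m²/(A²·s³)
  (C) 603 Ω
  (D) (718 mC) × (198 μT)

Expand each in SI base units:
  (A) kg·m²·s⁻³·A⁻²
  (B) kg·m²·s⁻³·A⁻²
  (C) Ω = V·A⁻¹ = kg·m²·s⁻³·A⁻²
  (D) [s·A] · [kg·s⁻²·A⁻¹] = kg·s⁻¹
All reduce to kg·m²·s⁻³·A⁻² except (D), which is kg·s⁻¹.

(D)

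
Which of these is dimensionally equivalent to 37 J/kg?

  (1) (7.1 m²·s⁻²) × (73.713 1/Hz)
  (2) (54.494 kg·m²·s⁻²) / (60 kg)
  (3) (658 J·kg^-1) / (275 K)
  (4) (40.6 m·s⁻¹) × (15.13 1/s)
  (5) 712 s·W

(2)

Reference: J·kg⁻¹ = N·m·kg⁻¹ = m²·s⁻².
Each option:
  (1) [m²·s⁻²] · [s] = m²·s⁻¹
  (2) [kg·m²·s⁻²] / [kg] = m²·s⁻²  ← same
  (3) [m²·s⁻²] / [K] = m²·s⁻²·K⁻¹
  (4) [m·s⁻¹] · [s⁻¹] = m·s⁻²
  (5) W·s = J·s⁻¹·s = kg·m²·s⁻²
Only (2) matches m²·s⁻².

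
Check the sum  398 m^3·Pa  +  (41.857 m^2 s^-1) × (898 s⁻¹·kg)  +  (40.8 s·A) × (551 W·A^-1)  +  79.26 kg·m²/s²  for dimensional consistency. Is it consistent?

Yes

Reduce each to base SI dimensions:
  398 m^3·Pa:  Pa·m³ = N·m⁻²·m³ = kg·m²·s⁻²
  (41.857 m^2 s^-1) × (898 s⁻¹·kg):  [m²·s⁻¹] · [kg·s⁻¹] = kg·m²·s⁻²
  (40.8 s·A) × (551 W·A^-1):  [s·A] · [kg·m²·s⁻³·A⁻¹] = kg·m²·s⁻²
  79.26 kg·m²/s²:  kg·m²·s⁻²
Every term reduces to kg·m²·s⁻².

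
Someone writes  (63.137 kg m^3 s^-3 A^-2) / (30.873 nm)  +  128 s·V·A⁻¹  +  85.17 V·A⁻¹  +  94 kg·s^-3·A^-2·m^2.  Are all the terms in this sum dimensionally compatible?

No

In SI base units:
  (63.137 kg m^3 s^-3 A^-2) / (30.873 nm):  [kg·m³·s⁻³·A⁻²] / [m] = kg·m²·s⁻³·A⁻²
  128 s·V·A⁻¹:  V·s·A⁻¹ = J·C⁻¹·s·A⁻¹ = kg·m²·s⁻²·A⁻²
  85.17 V·A⁻¹:  V·A⁻¹ = J·C⁻¹·A⁻¹ = kg·m²·s⁻³·A⁻²
  94 kg·s^-3·A^-2·m^2:  kg·m²·s⁻³·A⁻²
The terms do not share a single dimension (kg·m²·s⁻²·A⁻² vs kg·m²·s⁻³·A⁻²).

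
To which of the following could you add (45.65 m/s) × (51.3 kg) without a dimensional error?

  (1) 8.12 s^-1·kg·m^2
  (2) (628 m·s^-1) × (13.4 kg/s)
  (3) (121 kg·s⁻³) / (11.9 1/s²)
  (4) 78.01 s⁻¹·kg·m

(4)

Reference: [m·s⁻¹] · [kg] = kg·m·s⁻¹.
Each option:
  (1) kg·m²·s⁻¹
  (2) [m·s⁻¹] · [kg·s⁻¹] = kg·m·s⁻²
  (3) [kg·s⁻³] / [s⁻²] = kg·s⁻¹
  (4) kg·m·s⁻¹  ← same
Only (4) matches kg·m·s⁻¹.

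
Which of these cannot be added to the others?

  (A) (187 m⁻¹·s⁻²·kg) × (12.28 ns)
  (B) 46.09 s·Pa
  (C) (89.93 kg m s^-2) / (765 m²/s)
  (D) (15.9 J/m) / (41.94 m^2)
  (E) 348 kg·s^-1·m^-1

(D)

In SI base units:
  (A) [kg·m⁻¹·s⁻²] · [s] = kg·m⁻¹·s⁻¹
  (B) Pa·s = N·m⁻²·s = kg·m⁻¹·s⁻¹
  (C) [kg·m·s⁻²] / [m²·s⁻¹] = kg·m⁻¹·s⁻¹
  (D) [kg·m·s⁻²] / [m²] = kg·m⁻¹·s⁻²
  (E) kg·m⁻¹·s⁻¹
All reduce to kg·m⁻¹·s⁻¹ except (D), which is kg·m⁻¹·s⁻².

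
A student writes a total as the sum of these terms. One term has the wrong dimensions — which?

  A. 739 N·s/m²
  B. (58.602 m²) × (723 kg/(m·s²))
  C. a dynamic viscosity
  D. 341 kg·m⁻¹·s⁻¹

Dimensions:
  A. N·s·m⁻² = kg·m·s⁻²·s·m⁻² = kg·m⁻¹·s⁻¹
  B. [m²] · [kg·m⁻¹·s⁻²] = kg·m·s⁻²
  C. [dynamic viscosity] = kg·m⁻¹·s⁻¹
  D. kg·m⁻¹·s⁻¹
All reduce to kg·m⁻¹·s⁻¹ except B., which is kg·m·s⁻².

B.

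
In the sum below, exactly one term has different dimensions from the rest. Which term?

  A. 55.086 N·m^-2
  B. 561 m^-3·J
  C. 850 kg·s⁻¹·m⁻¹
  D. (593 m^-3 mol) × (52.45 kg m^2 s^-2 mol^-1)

C.

In SI base units:
  A. N·m⁻² = kg·m·s⁻²·m⁻² = kg·m⁻¹·s⁻²
  B. J·m⁻³ = N·m·m⁻³ = kg·m⁻¹·s⁻²
  C. kg·m⁻¹·s⁻¹
  D. [m⁻³·mol] · [kg·m²·s⁻²·mol⁻¹] = kg·m⁻¹·s⁻²
All reduce to kg·m⁻¹·s⁻² except C., which is kg·m⁻¹·s⁻¹.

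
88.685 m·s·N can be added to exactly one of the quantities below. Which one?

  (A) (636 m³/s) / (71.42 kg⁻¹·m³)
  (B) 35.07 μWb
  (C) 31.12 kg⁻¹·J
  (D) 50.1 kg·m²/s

(D)

Reference: N·m·s = kg·m·s⁻²·m·s = kg·m²·s⁻¹.
Each option:
  (A) [m³·s⁻¹] / [kg⁻¹·m³] = kg·s⁻¹
  (B) Wb = V·s = kg·m²·s⁻²·A⁻¹
  (C) J·kg⁻¹ = N·m·kg⁻¹ = m²·s⁻²
  (D) kg·m²·s⁻¹  ← same
Only (D) matches kg·m²·s⁻¹.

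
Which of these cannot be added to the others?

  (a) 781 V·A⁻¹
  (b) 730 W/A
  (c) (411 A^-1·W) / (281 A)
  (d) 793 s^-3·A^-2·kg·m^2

(b)

Dimensions:
  (a) V·A⁻¹ = J·C⁻¹·A⁻¹ = kg·m²·s⁻³·A⁻²
  (b) W·A⁻¹ = J·s⁻¹·A⁻¹ = kg·m²·s⁻³·A⁻¹
  (c) [kg·m²·s⁻³·A⁻¹] / [A] = kg·m²·s⁻³·A⁻²
  (d) kg·m²·s⁻³·A⁻²
All reduce to kg·m²·s⁻³·A⁻² except (b), which is kg·m²·s⁻³·A⁻¹.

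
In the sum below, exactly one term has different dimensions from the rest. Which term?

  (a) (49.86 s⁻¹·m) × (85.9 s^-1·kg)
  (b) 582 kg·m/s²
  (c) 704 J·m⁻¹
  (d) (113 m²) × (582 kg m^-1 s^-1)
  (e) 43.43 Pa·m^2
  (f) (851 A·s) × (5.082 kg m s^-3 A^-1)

In SI base units:
  (a) [m·s⁻¹] · [kg·s⁻¹] = kg·m·s⁻²
  (b) kg·m·s⁻²
  (c) J·m⁻¹ = N·m·m⁻¹ = kg·m·s⁻²
  (d) [m²] · [kg·m⁻¹·s⁻¹] = kg·m·s⁻¹
  (e) Pa·m² = N·m⁻²·m² = kg·m·s⁻²
  (f) [s·A] · [kg·m·s⁻³·A⁻¹] = kg·m·s⁻²
All reduce to kg·m·s⁻² except (d), which is kg·m·s⁻¹.

(d)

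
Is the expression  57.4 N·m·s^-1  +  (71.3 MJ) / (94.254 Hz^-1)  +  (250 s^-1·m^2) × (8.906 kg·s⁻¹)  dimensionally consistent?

Dimensions:
  57.4 N·m·s^-1:  N·m·s⁻¹ = kg·m·s⁻²·m·s⁻¹ = kg·m²·s⁻³
  (71.3 MJ) / (94.254 Hz^-1):  [kg·m²·s⁻²] / [s] = kg·m²·s⁻³
  (250 s^-1·m^2) × (8.906 kg·s⁻¹):  [m²·s⁻¹] · [kg·s⁻¹] = kg·m²·s⁻²
The terms do not share a single dimension (kg·m²·s⁻² vs kg·m²·s⁻³).

No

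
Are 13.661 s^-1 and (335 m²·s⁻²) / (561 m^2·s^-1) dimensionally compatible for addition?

Yes

Expand each in SI base units:
  13.661 s^-1:  s⁻¹
  (335 m²·s⁻²) / (561 m^2·s^-1):  [m²·s⁻²] / [m²·s⁻¹] = s⁻¹
Both are s⁻¹, so they have the same dimensions and can be added.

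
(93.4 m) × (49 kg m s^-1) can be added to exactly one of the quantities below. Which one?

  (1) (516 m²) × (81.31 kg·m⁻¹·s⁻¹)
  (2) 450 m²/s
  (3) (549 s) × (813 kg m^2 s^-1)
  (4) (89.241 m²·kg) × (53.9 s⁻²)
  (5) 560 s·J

Reference: [m] · [kg·m·s⁻¹] = kg·m²·s⁻¹.
Each option:
  (1) [m²] · [kg·m⁻¹·s⁻¹] = kg·m·s⁻¹
  (2) m²·s⁻¹
  (3) [s] · [kg·m²·s⁻¹] = kg·m²
  (4) [kg·m²] · [s⁻²] = kg·m²·s⁻²
  (5) J·s = N·m·s = kg·m²·s⁻¹  ← same
Only (5) matches kg·m²·s⁻¹.

(5)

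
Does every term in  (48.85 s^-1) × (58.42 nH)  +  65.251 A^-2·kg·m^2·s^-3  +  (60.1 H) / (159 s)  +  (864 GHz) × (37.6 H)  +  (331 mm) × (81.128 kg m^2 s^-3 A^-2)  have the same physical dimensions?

No

Dimensions:
  (48.85 s^-1) × (58.42 nH):  [s⁻¹] · [kg·m²·s⁻²·A⁻²] = kg·m²·s⁻³·A⁻²
  65.251 A^-2·kg·m^2·s^-3:  kg·m²·s⁻³·A⁻²
  (60.1 H) / (159 s):  [kg·m²·s⁻²·A⁻²] / [s] = kg·m²·s⁻³·A⁻²
  (864 GHz) × (37.6 H):  [s⁻¹] · [kg·m²·s⁻²·A⁻²] = kg·m²·s⁻³·A⁻²
  (331 mm) × (81.128 kg m^2 s^-3 A^-2):  [m] · [kg·m²·s⁻³·A⁻²] = kg·m³·s⁻³·A⁻²
The terms do not share a single dimension (kg·m²·s⁻³·A⁻² vs kg·m³·s⁻³·A⁻²).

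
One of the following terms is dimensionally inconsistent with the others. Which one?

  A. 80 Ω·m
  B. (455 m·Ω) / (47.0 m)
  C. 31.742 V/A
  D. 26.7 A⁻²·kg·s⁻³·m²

Expand each in SI base units:
  A. Ω·m = V·A⁻¹·m = kg·m³·s⁻³·A⁻²
  B. [kg·m³·s⁻³·A⁻²] / [m] = kg·m²·s⁻³·A⁻²
  C. V·A⁻¹ = J·C⁻¹·A⁻¹ = kg·m²·s⁻³·A⁻²
  D. kg·m²·s⁻³·A⁻²
All reduce to kg·m²·s⁻³·A⁻² except A., which is kg·m³·s⁻³·A⁻².

A.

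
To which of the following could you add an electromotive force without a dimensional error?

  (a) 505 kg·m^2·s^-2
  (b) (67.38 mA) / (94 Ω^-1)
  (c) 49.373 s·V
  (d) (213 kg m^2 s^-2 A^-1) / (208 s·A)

Reference: [electromotive force] = kg·m²·s⁻³·A⁻¹.
Each option:
  (a) kg·m²·s⁻²
  (b) [A] / [kg⁻¹·m⁻²·s³·A²] = kg·m²·s⁻³·A⁻¹  ← same
  (c) V·s = J·C⁻¹·s = kg·m²·s⁻²·A⁻¹
  (d) [kg·m²·s⁻²·A⁻¹] / [s·A] = kg·m²·s⁻³·A⁻²
Only (b) matches kg·m²·s⁻³·A⁻¹.

(b)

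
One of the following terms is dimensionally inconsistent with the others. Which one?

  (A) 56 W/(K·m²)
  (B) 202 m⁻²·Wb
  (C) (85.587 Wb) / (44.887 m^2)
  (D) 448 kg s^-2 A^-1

Dimensions:
  (A) W·m⁻²·K⁻¹ = J·s⁻¹·m⁻²·K⁻¹ = kg·s⁻³·K⁻¹
  (B) Wb·m⁻² = V·s·m⁻² = kg·s⁻²·A⁻¹
  (C) [kg·m²·s⁻²·A⁻¹] / [m²] = kg·s⁻²·A⁻¹
  (D) kg·s⁻²·A⁻¹
All reduce to kg·s⁻²·A⁻¹ except (A), which is kg·s⁻³·K⁻¹.

(A)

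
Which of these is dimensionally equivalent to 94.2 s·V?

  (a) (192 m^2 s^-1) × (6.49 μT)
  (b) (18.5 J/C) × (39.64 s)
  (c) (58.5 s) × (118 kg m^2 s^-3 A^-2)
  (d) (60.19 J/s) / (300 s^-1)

Reference: V·s = J·C⁻¹·s = kg·m²·s⁻²·A⁻¹.
Each option:
  (a) [m²·s⁻¹] · [kg·s⁻²·A⁻¹] = kg·m²·s⁻³·A⁻¹
  (b) [kg·m²·s⁻³·A⁻¹] · [s] = kg·m²·s⁻²·A⁻¹  ← same
  (c) [s] · [kg·m²·s⁻³·A⁻²] = kg·m²·s⁻²·A⁻²
  (d) [kg·m²·s⁻³] / [s⁻¹] = kg·m²·s⁻²
Only (b) matches kg·m²·s⁻²·A⁻¹.

(b)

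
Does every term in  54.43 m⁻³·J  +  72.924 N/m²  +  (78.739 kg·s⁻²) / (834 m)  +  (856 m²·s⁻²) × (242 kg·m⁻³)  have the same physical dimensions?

Yes

Work out the base dimensions of each:
  54.43 m⁻³·J:  J·m⁻³ = N·m·m⁻³ = kg·m⁻¹·s⁻²
  72.924 N/m²:  N·m⁻² = kg·m·s⁻²·m⁻² = kg·m⁻¹·s⁻²
  (78.739 kg·s⁻²) / (834 m):  [kg·s⁻²] / [m] = kg·m⁻¹·s⁻²
  (856 m²·s⁻²) × (242 kg·m⁻³):  [m²·s⁻²] · [kg·m⁻³] = kg·m⁻¹·s⁻²
Every term reduces to kg·m⁻¹·s⁻².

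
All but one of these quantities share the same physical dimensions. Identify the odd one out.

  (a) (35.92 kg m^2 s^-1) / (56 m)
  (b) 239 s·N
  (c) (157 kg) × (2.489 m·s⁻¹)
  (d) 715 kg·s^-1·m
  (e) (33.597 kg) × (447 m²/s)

(e)

Work out the base dimensions of each:
  (a) [kg·m²·s⁻¹] / [m] = kg·m·s⁻¹
  (b) N·s = kg·m·s⁻²·s = kg·m·s⁻¹
  (c) [kg] · [m·s⁻¹] = kg·m·s⁻¹
  (d) kg·m·s⁻¹
  (e) [kg] · [m²·s⁻¹] = kg·m²·s⁻¹
All reduce to kg·m·s⁻¹ except (e), which is kg·m²·s⁻¹.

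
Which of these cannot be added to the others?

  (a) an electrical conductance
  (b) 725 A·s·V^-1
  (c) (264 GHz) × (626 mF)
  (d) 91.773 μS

In SI base units:
  (a) [electrical conductance] = kg⁻¹·m⁻²·s³·A²
  (b) A·s·V⁻¹ = A·s·(J·C⁻¹)⁻¹ = kg⁻¹·m⁻²·s⁴·A²
  (c) [s⁻¹] · [kg⁻¹·m⁻²·s⁴·A²] = kg⁻¹·m⁻²·s³·A²
  (d) S = Ω⁻¹ = kg⁻¹·m⁻²·s³·A²
All reduce to kg⁻¹·m⁻²·s³·A² except (b), which is kg⁻¹·m⁻²·s⁴·A².

(b)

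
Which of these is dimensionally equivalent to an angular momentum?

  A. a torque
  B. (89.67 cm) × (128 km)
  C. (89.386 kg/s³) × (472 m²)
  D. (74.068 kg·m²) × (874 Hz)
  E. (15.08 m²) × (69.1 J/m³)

Reference: [angular momentum] = kg·m²·s⁻¹.
Each option:
  A. [torque] = kg·m²·s⁻²
  B. [m] · [m] = m²
  C. [kg·s⁻³] · [m²] = kg·m²·s⁻³
  D. [kg·m²] · [s⁻¹] = kg·m²·s⁻¹  ← same
  E. [m²] · [kg·m⁻¹·s⁻²] = kg·m·s⁻²
Only D. matches kg·m²·s⁻¹.

D.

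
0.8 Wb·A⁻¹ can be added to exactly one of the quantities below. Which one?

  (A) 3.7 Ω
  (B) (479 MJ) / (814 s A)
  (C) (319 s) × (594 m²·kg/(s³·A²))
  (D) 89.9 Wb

Reference: Wb·A⁻¹ = V·s·A⁻¹ = kg·m²·s⁻²·A⁻².
Each option:
  (A) Ω = V·A⁻¹ = kg·m²·s⁻³·A⁻²
  (B) [kg·m²·s⁻²] / [s·A] = kg·m²·s⁻³·A⁻¹
  (C) [s] · [kg·m²·s⁻³·A⁻²] = kg·m²·s⁻²·A⁻²  ← same
  (D) Wb = V·s = kg·m²·s⁻²·A⁻¹
Only (C) matches kg·m²·s⁻²·A⁻².

(C)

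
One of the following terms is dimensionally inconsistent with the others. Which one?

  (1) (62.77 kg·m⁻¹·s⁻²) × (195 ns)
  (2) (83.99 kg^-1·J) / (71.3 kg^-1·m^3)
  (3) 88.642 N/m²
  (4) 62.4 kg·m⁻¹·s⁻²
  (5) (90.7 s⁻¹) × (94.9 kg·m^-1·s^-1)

Reduce each to base SI dimensions:
  (1) [kg·m⁻¹·s⁻²] · [s] = kg·m⁻¹·s⁻¹
  (2) [m²·s⁻²] / [kg⁻¹·m³] = kg·m⁻¹·s⁻²
  (3) N·m⁻² = kg·m·s⁻²·m⁻² = kg·m⁻¹·s⁻²
  (4) kg·m⁻¹·s⁻²
  (5) [s⁻¹] · [kg·m⁻¹·s⁻¹] = kg·m⁻¹·s⁻²
All reduce to kg·m⁻¹·s⁻² except (1), which is kg·m⁻¹·s⁻¹.

(1)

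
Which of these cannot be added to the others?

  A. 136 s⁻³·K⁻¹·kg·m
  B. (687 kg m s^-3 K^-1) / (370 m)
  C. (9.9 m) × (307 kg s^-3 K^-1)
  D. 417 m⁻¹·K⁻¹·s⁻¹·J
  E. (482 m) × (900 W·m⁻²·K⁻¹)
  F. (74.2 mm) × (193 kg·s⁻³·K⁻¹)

Expand each in SI base units:
  A. kg·m·s⁻³·K⁻¹
  B. [kg·m·s⁻³·K⁻¹] / [m] = kg·s⁻³·K⁻¹
  C. [m] · [kg·s⁻³·K⁻¹] = kg·m·s⁻³·K⁻¹
  D. J·s⁻¹·m⁻¹·K⁻¹ = N·m·s⁻¹·m⁻¹·K⁻¹ = kg·m·s⁻³·K⁻¹
  E. [m] · [kg·s⁻³·K⁻¹] = kg·m·s⁻³·K⁻¹
  F. [m] · [kg·s⁻³·K⁻¹] = kg·m·s⁻³·K⁻¹
All reduce to kg·m·s⁻³·K⁻¹ except B., which is kg·s⁻³·K⁻¹.

B.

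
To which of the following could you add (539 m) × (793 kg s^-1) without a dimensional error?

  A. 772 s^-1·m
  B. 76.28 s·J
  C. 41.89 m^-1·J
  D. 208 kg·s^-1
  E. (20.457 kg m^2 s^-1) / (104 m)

E.

Reference: [m] · [kg·s⁻¹] = kg·m·s⁻¹.
Each option:
  A. m·s⁻¹
  B. J·s = N·m·s = kg·m²·s⁻¹
  C. J·m⁻¹ = N·m·m⁻¹ = kg·m·s⁻²
  D. kg·s⁻¹
  E. [kg·m²·s⁻¹] / [m] = kg·m·s⁻¹  ← same
Only E. matches kg·m·s⁻¹.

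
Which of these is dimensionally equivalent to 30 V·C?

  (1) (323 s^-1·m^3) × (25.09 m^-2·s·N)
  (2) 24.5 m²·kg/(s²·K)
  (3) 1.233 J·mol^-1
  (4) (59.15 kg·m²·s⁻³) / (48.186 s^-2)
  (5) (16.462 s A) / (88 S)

Reference: C·V = s·A·J·C⁻¹ = kg·m²·s⁻².
Each option:
  (1) [m³·s⁻¹] · [kg·m⁻¹·s⁻¹] = kg·m²·s⁻²  ← same
  (2) kg·m²·s⁻²·K⁻¹
  (3) J·mol⁻¹ = N·m·mol⁻¹ = kg·m²·s⁻²·mol⁻¹
  (4) [kg·m²·s⁻³] / [s⁻²] = kg·m²·s⁻¹
  (5) [s·A] / [kg⁻¹·m⁻²·s³·A²] = kg·m²·s⁻²·A⁻¹
Only (1) matches kg·m²·s⁻².

(1)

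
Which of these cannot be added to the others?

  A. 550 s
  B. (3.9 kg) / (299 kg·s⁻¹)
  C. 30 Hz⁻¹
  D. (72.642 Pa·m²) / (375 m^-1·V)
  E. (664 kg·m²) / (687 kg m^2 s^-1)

D.

Work out the base dimensions of each:
  A. s
  B. [kg] / [kg·s⁻¹] = s
  C. Hz⁻¹ = (s⁻¹)⁻¹ = s
  D. [kg·m·s⁻²] / [kg·m·s⁻³·A⁻¹] = s·A
  E. [kg·m²] / [kg·m²·s⁻¹] = s
All reduce to s except D., which is s·A.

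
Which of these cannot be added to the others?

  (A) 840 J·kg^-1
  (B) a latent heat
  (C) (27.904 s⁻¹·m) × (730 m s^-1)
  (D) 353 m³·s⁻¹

Expand each in SI base units:
  (A) J·kg⁻¹ = N·m·kg⁻¹ = m²·s⁻²
  (B) [latent heat] = m²·s⁻²
  (C) [m·s⁻¹] · [m·s⁻¹] = m²·s⁻²
  (D) m³·s⁻¹
All reduce to m²·s⁻² except (D), which is m³·s⁻¹.

(D)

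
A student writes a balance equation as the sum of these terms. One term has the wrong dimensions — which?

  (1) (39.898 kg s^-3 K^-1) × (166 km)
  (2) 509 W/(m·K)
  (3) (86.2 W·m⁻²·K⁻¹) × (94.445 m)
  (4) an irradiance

Reduce each to base SI dimensions:
  (1) [kg·s⁻³·K⁻¹] · [m] = kg·m·s⁻³·K⁻¹
  (2) W·m⁻¹·K⁻¹ = J·s⁻¹·m⁻¹·K⁻¹ = kg·m·s⁻³·K⁻¹
  (3) [kg·s⁻³·K⁻¹] · [m] = kg·m·s⁻³·K⁻¹
  (4) [irradiance] = kg·s⁻³
All reduce to kg·m·s⁻³·K⁻¹ except (4), which is kg·s⁻³.

(4)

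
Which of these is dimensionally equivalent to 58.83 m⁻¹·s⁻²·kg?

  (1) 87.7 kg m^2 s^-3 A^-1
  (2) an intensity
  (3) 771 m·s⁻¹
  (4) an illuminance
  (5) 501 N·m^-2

(5)

Reference: kg·m⁻¹·s⁻².
Each option:
  (1) kg·m²·s⁻³·A⁻¹
  (2) [intensity] = kg·s⁻³
  (3) m·s⁻¹
  (4) [illuminance] = m⁻²·cd
  (5) N·m⁻² = kg·m·s⁻²·m⁻² = kg·m⁻¹·s⁻²  ← same
Only (5) matches kg·m⁻¹·s⁻².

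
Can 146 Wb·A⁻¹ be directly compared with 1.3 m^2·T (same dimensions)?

No

Work out the base dimensions of each:
  146 Wb·A⁻¹:  Wb·A⁻¹ = V·s·A⁻¹ = kg·m²·s⁻²·A⁻²
  1.3 m^2·T:  T·m² = Wb·m⁻²·m² = kg·m²·s⁻²·A⁻¹
kg·m²·s⁻²·A⁻² ≠ kg·m²·s⁻²·A⁻¹, so they cannot be added.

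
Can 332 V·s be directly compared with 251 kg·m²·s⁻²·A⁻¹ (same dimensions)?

Work out the base dimensions of each:
  332 V·s:  V·s = J·C⁻¹·s = kg·m²·s⁻²·A⁻¹
  251 kg·m²·s⁻²·A⁻¹:  kg·m²·s⁻²·A⁻¹
Both are kg·m²·s⁻²·A⁻¹, so they have the same dimensions and can be added.

Yes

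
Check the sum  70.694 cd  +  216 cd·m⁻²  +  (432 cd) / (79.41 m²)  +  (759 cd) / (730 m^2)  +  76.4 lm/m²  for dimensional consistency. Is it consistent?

Work out the base dimensions of each:
  70.694 cd:  cd
  216 cd·m⁻²:  cd·m⁻² = m⁻²·cd
  (432 cd) / (79.41 m²):  [cd] / [m²] = m⁻²·cd
  (759 cd) / (730 m^2):  [cd] / [m²] = m⁻²·cd
  76.4 lm/m²:  lm·m⁻² = cd·m⁻² = m⁻²·cd
The terms do not share a single dimension (cd vs m⁻²·cd).

No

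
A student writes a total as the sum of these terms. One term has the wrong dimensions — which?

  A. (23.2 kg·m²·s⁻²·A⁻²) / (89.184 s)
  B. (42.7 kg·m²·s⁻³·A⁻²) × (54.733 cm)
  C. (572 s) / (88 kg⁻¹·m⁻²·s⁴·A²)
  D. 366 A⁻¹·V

B.

Expand each in SI base units:
  A. [kg·m²·s⁻²·A⁻²] / [s] = kg·m²·s⁻³·A⁻²
  B. [kg·m²·s⁻³·A⁻²] · [m] = kg·m³·s⁻³·A⁻²
  C. [s] / [kg⁻¹·m⁻²·s⁴·A²] = kg·m²·s⁻³·A⁻²
  D. V·A⁻¹ = J·C⁻¹·A⁻¹ = kg·m²·s⁻³·A⁻²
All reduce to kg·m²·s⁻³·A⁻² except B., which is kg·m³·s⁻³·A⁻².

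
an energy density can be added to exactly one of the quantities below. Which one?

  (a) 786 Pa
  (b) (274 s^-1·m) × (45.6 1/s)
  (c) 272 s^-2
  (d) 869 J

Reference: [energy density] = kg·m⁻¹·s⁻².
Each option:
  (a) Pa = N·m⁻² = kg·m⁻¹·s⁻²  ← same
  (b) [m·s⁻¹] · [s⁻¹] = m·s⁻²
  (c) s⁻²
  (d) J = N·m = kg·m²·s⁻²
Only (a) matches kg·m⁻¹·s⁻².

(a)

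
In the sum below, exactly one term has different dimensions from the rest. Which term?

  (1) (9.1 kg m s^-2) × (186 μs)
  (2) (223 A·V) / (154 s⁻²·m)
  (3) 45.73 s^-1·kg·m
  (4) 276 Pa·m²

Expand each in SI base units:
  (1) [kg·m·s⁻²] · [s] = kg·m·s⁻¹
  (2) [kg·m²·s⁻³] / [m·s⁻²] = kg·m·s⁻¹
  (3) kg·m·s⁻¹
  (4) Pa·m² = N·m⁻²·m² = kg·m·s⁻²
All reduce to kg·m·s⁻¹ except (4), which is kg·m·s⁻².

(4)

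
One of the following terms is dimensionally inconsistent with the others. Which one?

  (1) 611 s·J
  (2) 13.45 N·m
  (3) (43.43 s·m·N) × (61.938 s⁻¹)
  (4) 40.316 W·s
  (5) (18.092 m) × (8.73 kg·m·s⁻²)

(1)

Work out the base dimensions of each:
  (1) J·s = N·m·s = kg·m²·s⁻¹
  (2) N·m = kg·m·s⁻²·m = kg·m²·s⁻²
  (3) [kg·m²·s⁻¹] · [s⁻¹] = kg·m²·s⁻²
  (4) W·s = J·s⁻¹·s = kg·m²·s⁻²
  (5) [m] · [kg·m·s⁻²] = kg·m²·s⁻²
All reduce to kg·m²·s⁻² except (1), which is kg·m²·s⁻¹.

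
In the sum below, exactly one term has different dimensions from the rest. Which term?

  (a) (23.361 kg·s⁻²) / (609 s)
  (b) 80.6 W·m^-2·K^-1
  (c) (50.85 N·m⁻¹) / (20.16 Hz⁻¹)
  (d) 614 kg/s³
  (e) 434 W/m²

Reduce each to base SI dimensions:
  (a) [kg·s⁻²] / [s] = kg·s⁻³
  (b) W·m⁻²·K⁻¹ = J·s⁻¹·m⁻²·K⁻¹ = kg·s⁻³·K⁻¹
  (c) [kg·s⁻²] / [s] = kg·s⁻³
  (d) kg·s⁻³
  (e) W·m⁻² = J·s⁻¹·m⁻² = kg·s⁻³
All reduce to kg·s⁻³ except (b), which is kg·s⁻³·K⁻¹.

(b)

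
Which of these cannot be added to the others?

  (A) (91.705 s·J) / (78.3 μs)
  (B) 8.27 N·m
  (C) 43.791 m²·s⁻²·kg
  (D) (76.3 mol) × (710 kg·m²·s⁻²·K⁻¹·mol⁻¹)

Dimensions:
  (A) [kg·m²·s⁻¹] / [s] = kg·m²·s⁻²
  (B) N·m = kg·m·s⁻²·m = kg·m²·s⁻²
  (C) kg·m²·s⁻²
  (D) [mol] · [kg·m²·s⁻²·K⁻¹·mol⁻¹] = kg·m²·s⁻²·K⁻¹
All reduce to kg·m²·s⁻² except (D), which is kg·m²·s⁻²·K⁻¹.

(D)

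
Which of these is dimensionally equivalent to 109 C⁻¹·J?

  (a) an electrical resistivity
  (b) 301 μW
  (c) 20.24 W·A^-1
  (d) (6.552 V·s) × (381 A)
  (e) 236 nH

Reference: J·C⁻¹ = N·m·(s·A)⁻¹ = kg·m²·s⁻³·A⁻¹.
Each option:
  (a) [electrical resistivity] = kg·m³·s⁻³·A⁻²
  (b) W = J·s⁻¹ = kg·m²·s⁻³
  (c) W·A⁻¹ = J·s⁻¹·A⁻¹ = kg·m²·s⁻³·A⁻¹  ← same
  (d) [kg·m²·s⁻²·A⁻¹] · [A] = kg·m²·s⁻²
  (e) H = V·s·A⁻¹ = kg·m²·s⁻²·A⁻²
Only (c) matches kg·m²·s⁻³·A⁻¹.

(c)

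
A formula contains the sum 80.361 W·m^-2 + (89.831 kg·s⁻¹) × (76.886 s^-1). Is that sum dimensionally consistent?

Work out the base dimensions of each:
  80.361 W·m^-2:  W·m⁻² = J·s⁻¹·m⁻² = kg·s⁻³
  (89.831 kg·s⁻¹) × (76.886 s^-1):  [kg·s⁻¹] · [s⁻¹] = kg·s⁻²
kg·s⁻³ ≠ kg·s⁻², so they cannot be added.

No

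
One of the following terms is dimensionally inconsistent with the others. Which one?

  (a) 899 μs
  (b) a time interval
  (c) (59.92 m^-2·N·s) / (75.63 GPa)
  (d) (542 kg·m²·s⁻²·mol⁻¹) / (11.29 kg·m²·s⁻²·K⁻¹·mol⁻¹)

In SI base units:
  (a) s
  (b) [time interval] = s
  (c) [kg·m⁻¹·s⁻¹] / [kg·m⁻¹·s⁻²] = s
  (d) [kg·m²·s⁻²·mol⁻¹] / [kg·m²·s⁻²·K⁻¹·mol⁻¹] = K
All reduce to s except (d), which is K.

(d)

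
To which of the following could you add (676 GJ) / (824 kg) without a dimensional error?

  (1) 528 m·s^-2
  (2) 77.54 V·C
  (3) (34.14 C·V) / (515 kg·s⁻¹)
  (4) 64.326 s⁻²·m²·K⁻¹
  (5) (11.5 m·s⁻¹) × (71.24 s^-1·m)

(5)

Reference: [kg·m²·s⁻²] / [kg] = m²·s⁻².
Each option:
  (1) m·s⁻²
  (2) C·V = s·A·J·C⁻¹ = kg·m²·s⁻²
  (3) [kg·m²·s⁻²] / [kg·s⁻¹] = m²·s⁻¹
  (4) m²·s⁻²·K⁻¹
  (5) [m·s⁻¹] · [m·s⁻¹] = m²·s⁻²  ← same
Only (5) matches m²·s⁻².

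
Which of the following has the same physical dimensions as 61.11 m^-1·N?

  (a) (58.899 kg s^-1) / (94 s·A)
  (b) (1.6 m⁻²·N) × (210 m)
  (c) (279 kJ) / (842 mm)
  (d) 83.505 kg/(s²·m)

(b)

Reference: N·m⁻¹ = kg·m·s⁻²·m⁻¹ = kg·s⁻².
Each option:
  (a) [kg·s⁻¹] / [s·A] = kg·s⁻²·A⁻¹
  (b) [kg·m⁻¹·s⁻²] · [m] = kg·s⁻²  ← same
  (c) [kg·m²·s⁻²] / [m] = kg·m·s⁻²
  (d) kg·m⁻¹·s⁻²
Only (b) matches kg·s⁻².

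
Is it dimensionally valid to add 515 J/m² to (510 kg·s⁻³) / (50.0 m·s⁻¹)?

No

Reduce each to base SI dimensions:
  515 J/m²:  J·m⁻² = N·m·m⁻² = kg·s⁻²
  (510 kg·s⁻³) / (50.0 m·s⁻¹):  [kg·s⁻³] / [m·s⁻¹] = kg·m⁻¹·s⁻²
kg·s⁻² ≠ kg·m⁻¹·s⁻², so they cannot be added.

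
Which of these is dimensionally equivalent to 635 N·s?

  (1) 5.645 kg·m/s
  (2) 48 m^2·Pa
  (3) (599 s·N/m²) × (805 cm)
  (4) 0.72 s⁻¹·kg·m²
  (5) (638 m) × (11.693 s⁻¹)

(1)

Reference: N·s = kg·m·s⁻²·s = kg·m·s⁻¹.
Each option:
  (1) kg·m·s⁻¹  ← same
  (2) Pa·m² = N·m⁻²·m² = kg·m·s⁻²
  (3) [kg·m⁻¹·s⁻¹] · [m] = kg·s⁻¹
  (4) kg·m²·s⁻¹
  (5) [m] · [s⁻¹] = m·s⁻¹
Only (1) matches kg·m·s⁻¹.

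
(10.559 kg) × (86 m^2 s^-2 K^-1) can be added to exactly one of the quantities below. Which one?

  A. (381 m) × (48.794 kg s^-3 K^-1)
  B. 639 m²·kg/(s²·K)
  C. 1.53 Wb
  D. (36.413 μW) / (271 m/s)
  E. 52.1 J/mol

B.

Reference: [kg] · [m²·s⁻²·K⁻¹] = kg·m²·s⁻²·K⁻¹.
Each option:
  A. [m] · [kg·s⁻³·K⁻¹] = kg·m·s⁻³·K⁻¹
  B. kg·m²·s⁻²·K⁻¹  ← same
  C. Wb = V·s = kg·m²·s⁻²·A⁻¹
  D. [kg·m²·s⁻³] / [m·s⁻¹] = kg·m·s⁻²
  E. J·mol⁻¹ = N·m·mol⁻¹ = kg·m²·s⁻²·mol⁻¹
Only B. matches kg·m²·s⁻²·K⁻¹.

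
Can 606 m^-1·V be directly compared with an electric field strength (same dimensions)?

Yes

Expand each in SI base units:
  606 m^-1·V:  V·m⁻¹ = J·C⁻¹·m⁻¹ = kg·m·s⁻³·A⁻¹
  an electric field strength:  [electric field strength] = kg·m·s⁻³·A⁻¹
Both are kg·m·s⁻³·A⁻¹, so they have the same dimensions and can be added.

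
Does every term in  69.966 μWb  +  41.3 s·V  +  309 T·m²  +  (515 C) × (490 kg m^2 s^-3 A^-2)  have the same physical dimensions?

Yes

In SI base units:
  69.966 μWb:  Wb = V·s = kg·m²·s⁻²·A⁻¹
  41.3 s·V:  V·s = J·C⁻¹·s = kg·m²·s⁻²·A⁻¹
  309 T·m²:  T·m² = Wb·m⁻²·m² = kg·m²·s⁻²·A⁻¹
  (515 C) × (490 kg m^2 s^-3 A^-2):  [s·A] · [kg·m²·s⁻³·A⁻²] = kg·m²·s⁻²·A⁻¹
Every term reduces to kg·m²·s⁻²·A⁻¹.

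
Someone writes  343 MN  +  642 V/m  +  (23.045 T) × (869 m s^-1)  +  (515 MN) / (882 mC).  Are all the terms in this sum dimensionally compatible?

No

In SI base units:
  343 MN:  N = kg·m·s⁻²
  642 V/m:  V·m⁻¹ = J·C⁻¹·m⁻¹ = kg·m·s⁻³·A⁻¹
  (23.045 T) × (869 m s^-1):  [kg·s⁻²·A⁻¹] · [m·s⁻¹] = kg·m·s⁻³·A⁻¹
  (515 MN) / (882 mC):  [kg·m·s⁻²] / [s·A] = kg·m·s⁻³·A⁻¹
The terms do not share a single dimension (kg·m·s⁻² vs kg·m·s⁻³·A⁻¹).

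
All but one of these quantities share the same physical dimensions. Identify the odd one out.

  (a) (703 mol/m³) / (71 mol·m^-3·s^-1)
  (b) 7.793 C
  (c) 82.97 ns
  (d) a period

Expand each in SI base units:
  (a) [m⁻³·mol] / [m⁻³·s⁻¹·mol] = s
  (b) C = s·A
  (c) s
  (d) [period] = s
All reduce to s except (b), which is s·A.

(b)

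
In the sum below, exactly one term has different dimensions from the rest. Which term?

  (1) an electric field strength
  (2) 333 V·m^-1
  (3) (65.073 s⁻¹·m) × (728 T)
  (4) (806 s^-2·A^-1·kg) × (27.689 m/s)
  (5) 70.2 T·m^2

(5)

Expand each in SI base units:
  (1) [electric field strength] = kg·m·s⁻³·A⁻¹
  (2) V·m⁻¹ = J·C⁻¹·m⁻¹ = kg·m·s⁻³·A⁻¹
  (3) [m·s⁻¹] · [kg·s⁻²·A⁻¹] = kg·m·s⁻³·A⁻¹
  (4) [kg·s⁻²·A⁻¹] · [m·s⁻¹] = kg·m·s⁻³·A⁻¹
  (5) T·m² = Wb·m⁻²·m² = kg·m²·s⁻²·A⁻¹
All reduce to kg·m·s⁻³·A⁻¹ except (5), which is kg·m²·s⁻²·A⁻¹.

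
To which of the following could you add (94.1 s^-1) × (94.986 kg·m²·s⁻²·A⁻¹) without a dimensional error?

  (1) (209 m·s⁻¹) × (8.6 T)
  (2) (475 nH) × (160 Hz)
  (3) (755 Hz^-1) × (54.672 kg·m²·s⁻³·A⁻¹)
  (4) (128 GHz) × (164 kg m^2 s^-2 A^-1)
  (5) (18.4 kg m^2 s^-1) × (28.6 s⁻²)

(4)

Reference: [s⁻¹] · [kg·m²·s⁻²·A⁻¹] = kg·m²·s⁻³·A⁻¹.
Each option:
  (1) [m·s⁻¹] · [kg·s⁻²·A⁻¹] = kg·m·s⁻³·A⁻¹
  (2) [kg·m²·s⁻²·A⁻²] · [s⁻¹] = kg·m²·s⁻³·A⁻²
  (3) [s] · [kg·m²·s⁻³·A⁻¹] = kg·m²·s⁻²·A⁻¹
  (4) [s⁻¹] · [kg·m²·s⁻²·A⁻¹] = kg·m²·s⁻³·A⁻¹  ← same
  (5) [kg·m²·s⁻¹] · [s⁻²] = kg·m²·s⁻³
Only (4) matches kg·m²·s⁻³·A⁻¹.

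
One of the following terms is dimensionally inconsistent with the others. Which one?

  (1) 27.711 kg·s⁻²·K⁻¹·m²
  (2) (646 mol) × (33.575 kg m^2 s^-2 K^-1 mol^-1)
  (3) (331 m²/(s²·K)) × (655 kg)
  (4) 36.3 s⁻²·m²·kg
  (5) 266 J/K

(4)

Expand each in SI base units:
  (1) kg·m²·s⁻²·K⁻¹
  (2) [mol] · [kg·m²·s⁻²·K⁻¹·mol⁻¹] = kg·m²·s⁻²·K⁻¹
  (3) [m²·s⁻²·K⁻¹] · [kg] = kg·m²·s⁻²·K⁻¹
  (4) kg·m²·s⁻²
  (5) J·K⁻¹ = N·m·K⁻¹ = kg·m²·s⁻²·K⁻¹
All reduce to kg·m²·s⁻²·K⁻¹ except (4), which is kg·m²·s⁻².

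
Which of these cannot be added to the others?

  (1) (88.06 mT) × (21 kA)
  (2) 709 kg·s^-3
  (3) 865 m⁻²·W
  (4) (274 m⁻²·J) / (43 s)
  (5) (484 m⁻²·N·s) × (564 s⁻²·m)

(1)

Work out the base dimensions of each:
  (1) [kg·s⁻²·A⁻¹] · [A] = kg·s⁻²
  (2) kg·s⁻³
  (3) W·m⁻² = J·s⁻¹·m⁻² = kg·s⁻³
  (4) [kg·s⁻²] / [s] = kg·s⁻³
  (5) [kg·m⁻¹·s⁻¹] · [m·s⁻²] = kg·s⁻³
All reduce to kg·s⁻³ except (1), which is kg·s⁻².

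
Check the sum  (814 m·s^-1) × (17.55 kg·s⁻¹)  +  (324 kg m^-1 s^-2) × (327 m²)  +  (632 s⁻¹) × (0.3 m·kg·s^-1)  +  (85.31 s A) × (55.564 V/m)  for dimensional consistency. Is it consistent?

Reduce each to base SI dimensions:
  (814 m·s^-1) × (17.55 kg·s⁻¹):  [m·s⁻¹] · [kg·s⁻¹] = kg·m·s⁻²
  (324 kg m^-1 s^-2) × (327 m²):  [kg·m⁻¹·s⁻²] · [m²] = kg·m·s⁻²
  (632 s⁻¹) × (0.3 m·kg·s^-1):  [s⁻¹] · [kg·m·s⁻¹] = kg·m·s⁻²
  (85.31 s A) × (55.564 V/m):  [s·A] · [kg·m·s⁻³·A⁻¹] = kg·m·s⁻²
Every term reduces to kg·m·s⁻².

Yes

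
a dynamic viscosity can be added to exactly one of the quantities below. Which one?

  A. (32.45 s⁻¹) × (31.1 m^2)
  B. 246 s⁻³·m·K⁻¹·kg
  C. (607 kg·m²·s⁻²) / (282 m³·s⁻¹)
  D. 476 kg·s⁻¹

Reference: [dynamic viscosity] = kg·m⁻¹·s⁻¹.
Each option:
  A. [s⁻¹] · [m²] = m²·s⁻¹
  B. kg·m·s⁻³·K⁻¹
  C. [kg·m²·s⁻²] / [m³·s⁻¹] = kg·m⁻¹·s⁻¹  ← same
  D. kg·s⁻¹
Only C. matches kg·m⁻¹·s⁻¹.

C.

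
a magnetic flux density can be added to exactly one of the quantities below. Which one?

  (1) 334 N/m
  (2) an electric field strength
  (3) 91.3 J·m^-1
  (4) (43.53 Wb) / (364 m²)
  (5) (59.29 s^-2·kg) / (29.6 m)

Reference: [magnetic flux density] = kg·s⁻²·A⁻¹.
Each option:
  (1) N·m⁻¹ = kg·m·s⁻²·m⁻¹ = kg·s⁻²
  (2) [electric field strength] = kg·m·s⁻³·A⁻¹
  (3) J·m⁻¹ = N·m·m⁻¹ = kg·m·s⁻²
  (4) [kg·m²·s⁻²·A⁻¹] / [m²] = kg·s⁻²·A⁻¹  ← same
  (5) [kg·s⁻²] / [m] = kg·m⁻¹·s⁻²
Only (4) matches kg·s⁻²·A⁻¹.

(4)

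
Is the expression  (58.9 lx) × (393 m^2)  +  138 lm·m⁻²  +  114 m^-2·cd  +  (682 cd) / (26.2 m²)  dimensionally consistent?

In SI base units:
  (58.9 lx) × (393 m^2):  [m⁻²·cd] · [m²] = cd
  138 lm·m⁻²:  lm·m⁻² = cd·m⁻² = m⁻²·cd
  114 m^-2·cd:  cd·m⁻² = m⁻²·cd
  (682 cd) / (26.2 m²):  [cd] / [m²] = m⁻²·cd
The terms do not share a single dimension (cd vs m⁻²·cd).

No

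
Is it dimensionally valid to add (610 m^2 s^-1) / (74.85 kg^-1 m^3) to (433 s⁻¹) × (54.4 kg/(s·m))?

In SI base units:
  (610 m^2 s^-1) / (74.85 kg^-1 m^3):  [m²·s⁻¹] / [kg⁻¹·m³] = kg·m⁻¹·s⁻¹
  (433 s⁻¹) × (54.4 kg/(s·m)):  [s⁻¹] · [kg·m⁻¹·s⁻¹] = kg·m⁻¹·s⁻²
kg·m⁻¹·s⁻¹ ≠ kg·m⁻¹·s⁻², so they cannot be added.

No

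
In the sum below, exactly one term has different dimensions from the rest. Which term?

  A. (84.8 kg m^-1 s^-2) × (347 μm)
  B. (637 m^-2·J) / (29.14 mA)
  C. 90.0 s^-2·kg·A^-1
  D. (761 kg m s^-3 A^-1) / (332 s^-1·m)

A.

Dimensions:
  A. [kg·m⁻¹·s⁻²] · [m] = kg·s⁻²
  B. [kg·s⁻²] / [A] = kg·s⁻²·A⁻¹
  C. kg·s⁻²·A⁻¹
  D. [kg·m·s⁻³·A⁻¹] / [m·s⁻¹] = kg·s⁻²·A⁻¹
All reduce to kg·s⁻²·A⁻¹ except A., which is kg·s⁻².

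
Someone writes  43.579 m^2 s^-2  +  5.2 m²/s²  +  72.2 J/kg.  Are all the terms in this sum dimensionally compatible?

Yes

In SI base units:
  43.579 m^2 s^-2:  m²·s⁻²
  5.2 m²/s²:  m²·s⁻²
  72.2 J/kg:  J·kg⁻¹ = N·m·kg⁻¹ = m²·s⁻²
Every term reduces to m²·s⁻².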